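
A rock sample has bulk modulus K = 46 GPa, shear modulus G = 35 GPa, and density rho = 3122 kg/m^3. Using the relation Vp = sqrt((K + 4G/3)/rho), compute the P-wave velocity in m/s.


First compute the effective modulus:
K + 4G/3 = 46e9 + 4*35e9/3 = 92666666666.67 Pa
Then divide by density:
92666666666.67 / 3122 = 29681827.8881 Pa/(kg/m^3)
Take the square root:
Vp = sqrt(29681827.8881) = 5448.1 m/s

5448.1


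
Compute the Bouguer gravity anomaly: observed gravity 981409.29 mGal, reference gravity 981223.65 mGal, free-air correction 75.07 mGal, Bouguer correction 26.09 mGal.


BA = g_obs - g_ref + FAC - BC
= 981409.29 - 981223.65 + 75.07 - 26.09
= 234.62 mGal

234.62


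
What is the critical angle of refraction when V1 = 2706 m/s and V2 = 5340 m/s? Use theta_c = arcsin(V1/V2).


V1/V2 = 2706/5340 = 0.506742
theta_c = arcsin(0.506742) = 30.447 degrees

30.447


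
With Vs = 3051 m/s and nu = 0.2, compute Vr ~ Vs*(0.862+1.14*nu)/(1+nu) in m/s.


Numerator factor = 0.862 + 1.14*0.2 = 1.09
Denominator = 1 + 0.2 = 1.2
Vr = 3051 * 1.09 / 1.2 = 2771.32 m/s

2771.32


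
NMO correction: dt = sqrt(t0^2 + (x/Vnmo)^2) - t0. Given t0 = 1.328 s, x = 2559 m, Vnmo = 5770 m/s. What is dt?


x/Vnmo = 2559/5770 = 0.443501
(x/Vnmo)^2 = 0.196693
t0^2 = 1.763584
sqrt(1.763584 + 0.196693) = 1.400099
dt = 1.400099 - 1.328 = 0.072099

0.072099


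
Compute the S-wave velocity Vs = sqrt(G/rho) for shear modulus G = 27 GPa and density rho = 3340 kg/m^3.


Convert G to Pa: G = 27e9 Pa
Compute G/rho = 27e9 / 3340 = 8083832.3353
Vs = sqrt(8083832.3353) = 2843.21 m/s

2843.21


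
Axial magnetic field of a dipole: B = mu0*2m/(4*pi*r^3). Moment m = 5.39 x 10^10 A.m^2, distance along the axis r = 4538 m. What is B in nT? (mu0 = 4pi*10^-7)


m = 5.39 x 10^10 = 53900000000 A.m^2
2m = 107800000000 A.m^2
r^3 = 4538^3 = 93453048872
B = (4pi*10^-7) * 107800000000 / (4*pi * 93453048872) * 1e9
= 135465.475223 / 1174365647167.37 * 1e9
= 115.352 nT

115.352


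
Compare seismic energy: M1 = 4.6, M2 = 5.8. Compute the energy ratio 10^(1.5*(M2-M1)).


M2 - M1 = 5.8 - 4.6 = 1.2
1.5 * 1.2 = 1.8
ratio = 10^1.8 = 63.1

63.1


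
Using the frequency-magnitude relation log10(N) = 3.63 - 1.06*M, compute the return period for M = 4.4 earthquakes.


log10(N) = 3.63 - 1.06*4.4 = -1.034
N = 10^-1.034 = 0.09247
T = 1/N = 1/0.09247 = 10.8143 years

10.8143


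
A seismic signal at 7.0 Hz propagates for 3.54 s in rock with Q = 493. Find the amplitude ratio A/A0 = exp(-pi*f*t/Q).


pi*f*t/Q = pi*7.0*3.54/493 = 0.157908
A/A0 = exp(-0.157908) = 0.853928

0.853928


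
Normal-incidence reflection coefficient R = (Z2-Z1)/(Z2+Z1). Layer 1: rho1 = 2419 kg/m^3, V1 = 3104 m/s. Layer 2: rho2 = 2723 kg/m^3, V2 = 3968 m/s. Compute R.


Z1 = 2419 * 3104 = 7508576
Z2 = 2723 * 3968 = 10804864
R = (10804864 - 7508576) / (10804864 + 7508576) = 3296288 / 18313440 = 0.18

0.18


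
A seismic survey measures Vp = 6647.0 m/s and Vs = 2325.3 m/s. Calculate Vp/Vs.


Vp/Vs = 6647.0 / 2325.3
= 2.8586

2.8586


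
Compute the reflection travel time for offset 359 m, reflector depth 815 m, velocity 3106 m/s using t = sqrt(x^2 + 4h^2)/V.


x^2 + 4h^2 = 359^2 + 4*815^2 = 128881 + 2656900 = 2785781
sqrt(2785781) = 1669.0659
t = 1669.0659 / 3106 = 0.5374 s

0.5374


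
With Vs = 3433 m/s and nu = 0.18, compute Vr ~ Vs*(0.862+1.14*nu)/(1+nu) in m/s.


Numerator factor = 0.862 + 1.14*0.18 = 1.0672
Denominator = 1 + 0.18 = 1.18
Vr = 3433 * 1.0672 / 1.18 = 3104.83 m/s

3104.83


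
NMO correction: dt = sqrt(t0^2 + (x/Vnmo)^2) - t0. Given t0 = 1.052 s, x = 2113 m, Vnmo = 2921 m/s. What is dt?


x/Vnmo = 2113/2921 = 0.723382
(x/Vnmo)^2 = 0.523282
t0^2 = 1.106704
sqrt(1.106704 + 0.523282) = 1.276709
dt = 1.276709 - 1.052 = 0.224709

0.224709


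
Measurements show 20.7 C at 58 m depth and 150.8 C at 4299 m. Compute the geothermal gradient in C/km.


dT = 150.8 - 20.7 = 130.1 C
dz = 4299 - 58 = 4241 m
gradient = dT/dz * 1000 = 130.1/4241 * 1000 = 30.6767 C/km

30.6767


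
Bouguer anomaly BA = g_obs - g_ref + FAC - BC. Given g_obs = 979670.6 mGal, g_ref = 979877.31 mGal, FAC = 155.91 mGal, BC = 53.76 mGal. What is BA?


BA = g_obs - g_ref + FAC - BC
= 979670.6 - 979877.31 + 155.91 - 53.76
= -104.56 mGal

-104.56


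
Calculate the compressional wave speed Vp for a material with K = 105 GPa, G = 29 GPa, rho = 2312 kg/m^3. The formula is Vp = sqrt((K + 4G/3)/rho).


First compute the effective modulus:
K + 4G/3 = 105e9 + 4*29e9/3 = 143666666666.67 Pa
Then divide by density:
143666666666.67 / 2312 = 62139561.707 Pa/(kg/m^3)
Take the square root:
Vp = sqrt(62139561.707) = 7882.87 m/s

7882.87


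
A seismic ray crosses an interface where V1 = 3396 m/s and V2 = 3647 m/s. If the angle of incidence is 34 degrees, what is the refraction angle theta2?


sin(theta1) = sin(34 deg) = 0.559193
sin(theta2) = V2/V1 * sin(theta1) = 3647/3396 * 0.559193 = 0.600523
theta2 = arcsin(0.600523) = 36.9074 degrees

36.9074


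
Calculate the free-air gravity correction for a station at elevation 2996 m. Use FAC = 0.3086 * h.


FAC = 0.3086 * h
= 0.3086 * 2996
= 924.5656 mGal

924.5656


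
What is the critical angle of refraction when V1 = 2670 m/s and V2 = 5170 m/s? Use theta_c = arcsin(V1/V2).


V1/V2 = 2670/5170 = 0.516441
theta_c = arcsin(0.516441) = 31.0938 degrees

31.0938


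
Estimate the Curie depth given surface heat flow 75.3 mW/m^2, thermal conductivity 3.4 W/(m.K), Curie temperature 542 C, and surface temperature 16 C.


T_Curie - T_surf = 542 - 16 = 526 C
Convert q to W/m^2: 75.3 mW/m^2 = 0.0753 W/m^2
d = 526 * 3.4 / 0.0753 = 23750.33 m

23750.33


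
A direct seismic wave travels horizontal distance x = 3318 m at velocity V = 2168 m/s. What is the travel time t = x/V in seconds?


t = x / V
= 3318 / 2168
= 1.5304 s

1.5304


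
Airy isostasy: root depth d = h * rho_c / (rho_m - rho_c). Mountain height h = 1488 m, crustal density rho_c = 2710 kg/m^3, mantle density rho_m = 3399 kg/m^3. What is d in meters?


rho_m - rho_c = 3399 - 2710 = 689
d = 1488 * 2710 / 689
= 4032480 / 689
= 5852.66 m

5852.66


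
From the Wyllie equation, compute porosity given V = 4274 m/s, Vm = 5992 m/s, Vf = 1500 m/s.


1/V - 1/Vm = 1/4274 - 1/5992 = 6.708e-05
1/Vf - 1/Vm = 1/1500 - 1/5992 = 0.00049978
phi = 6.708e-05 / 0.00049978 = 0.1342

0.1342


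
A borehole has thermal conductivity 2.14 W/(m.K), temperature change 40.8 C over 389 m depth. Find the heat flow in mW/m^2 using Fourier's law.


q = k * dT / dz * 1000
= 2.14 * 40.8 / 389 * 1000
= 0.224452 * 1000
= 224.4524 mW/m^2

224.4524


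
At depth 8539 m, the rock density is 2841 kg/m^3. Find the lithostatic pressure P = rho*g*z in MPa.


P = rho * g * z / 1e6
= 2841 * 9.81 * 8539 / 1e6
= 237983723.19 / 1e6
= 237.9837 MPa

237.9837


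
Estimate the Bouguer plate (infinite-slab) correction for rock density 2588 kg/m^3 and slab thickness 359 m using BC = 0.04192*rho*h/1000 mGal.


BC = 0.04192 * rho * h / 1000
= 0.04192 * 2588 * 359 / 1000
= 38.9475 mGal

38.9475


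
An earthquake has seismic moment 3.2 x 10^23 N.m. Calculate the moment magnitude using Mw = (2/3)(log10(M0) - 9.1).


log10(M0) = log10(3.2 x 10^23) = 23.5051
Mw = 2/3 * (23.5051 - 9.1)
= 2/3 * 14.4051
= 9.6

9.6


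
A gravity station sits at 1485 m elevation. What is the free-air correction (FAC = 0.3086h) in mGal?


FAC = 0.3086 * h
= 0.3086 * 1485
= 458.271 mGal

458.271


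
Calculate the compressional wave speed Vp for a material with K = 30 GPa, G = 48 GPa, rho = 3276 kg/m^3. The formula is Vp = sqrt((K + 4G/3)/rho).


First compute the effective modulus:
K + 4G/3 = 30e9 + 4*48e9/3 = 94000000000.0 Pa
Then divide by density:
94000000000.0 / 3276 = 28693528.6935 Pa/(kg/m^3)
Take the square root:
Vp = sqrt(28693528.6935) = 5356.63 m/s

5356.63


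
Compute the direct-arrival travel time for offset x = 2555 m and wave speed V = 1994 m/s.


t = x / V
= 2555 / 1994
= 1.2813 s

1.2813


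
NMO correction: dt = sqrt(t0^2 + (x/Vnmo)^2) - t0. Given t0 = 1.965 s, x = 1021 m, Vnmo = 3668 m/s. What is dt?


x/Vnmo = 1021/3668 = 0.278353
(x/Vnmo)^2 = 0.077481
t0^2 = 3.861225
sqrt(3.861225 + 0.077481) = 1.984617
dt = 1.984617 - 1.965 = 0.019617

0.019617


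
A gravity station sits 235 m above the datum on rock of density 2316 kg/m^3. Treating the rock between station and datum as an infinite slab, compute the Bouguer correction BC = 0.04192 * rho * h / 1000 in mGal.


BC = 0.04192 * rho * h / 1000
= 0.04192 * 2316 * 235 / 1000
= 22.8154 mGal

22.8154


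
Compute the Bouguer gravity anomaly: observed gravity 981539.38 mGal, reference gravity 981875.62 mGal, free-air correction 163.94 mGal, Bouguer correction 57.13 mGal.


BA = g_obs - g_ref + FAC - BC
= 981539.38 - 981875.62 + 163.94 - 57.13
= -229.43 mGal

-229.43


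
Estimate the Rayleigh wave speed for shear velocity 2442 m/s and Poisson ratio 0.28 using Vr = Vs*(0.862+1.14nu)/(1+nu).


Numerator factor = 0.862 + 1.14*0.28 = 1.1812
Denominator = 1 + 0.28 = 1.28
Vr = 2442 * 1.1812 / 1.28 = 2253.51 m/s

2253.51


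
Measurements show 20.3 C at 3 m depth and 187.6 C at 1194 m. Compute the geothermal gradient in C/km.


dT = 187.6 - 20.3 = 167.3 C
dz = 1194 - 3 = 1191 m
gradient = dT/dz * 1000 = 167.3/1191 * 1000 = 140.4702 C/km

140.4702


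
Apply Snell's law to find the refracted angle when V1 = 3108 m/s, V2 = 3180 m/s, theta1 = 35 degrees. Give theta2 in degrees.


sin(theta1) = sin(35 deg) = 0.573576
sin(theta2) = V2/V1 * sin(theta1) = 3180/3108 * 0.573576 = 0.586864
theta2 = arcsin(0.586864) = 35.9348 degrees

35.9348


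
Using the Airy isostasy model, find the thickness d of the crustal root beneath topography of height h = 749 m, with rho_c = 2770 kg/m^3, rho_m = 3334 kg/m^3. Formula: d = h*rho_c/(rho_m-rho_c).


rho_m - rho_c = 3334 - 2770 = 564
d = 749 * 2770 / 564
= 2074730 / 564
= 3678.6 m

3678.6


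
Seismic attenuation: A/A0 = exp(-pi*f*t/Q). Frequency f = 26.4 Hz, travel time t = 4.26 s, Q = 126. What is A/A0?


pi*f*t/Q = pi*26.4*4.26/126 = 2.804096
A/A0 = exp(-2.804096) = 0.060562

0.060562


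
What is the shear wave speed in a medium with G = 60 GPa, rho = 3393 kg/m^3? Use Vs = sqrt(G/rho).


Convert G to Pa: G = 60e9 Pa
Compute G/rho = 60e9 / 3393 = 17683465.9593
Vs = sqrt(17683465.9593) = 4205.17 m/s

4205.17


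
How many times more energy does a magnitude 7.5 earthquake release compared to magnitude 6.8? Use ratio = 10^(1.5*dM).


M2 - M1 = 7.5 - 6.8 = 0.7
1.5 * 0.7 = 1.05
ratio = 10^1.05 = 11.22

11.22


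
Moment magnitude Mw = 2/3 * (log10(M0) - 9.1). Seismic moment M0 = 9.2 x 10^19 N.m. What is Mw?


log10(M0) = log10(9.2 x 10^19) = 19.9638
Mw = 2/3 * (19.9638 - 9.1)
= 2/3 * 10.8638
= 7.24

7.24


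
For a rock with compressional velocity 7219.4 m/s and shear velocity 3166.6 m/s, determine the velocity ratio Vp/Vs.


Vp/Vs = 7219.4 / 3166.6
= 2.2799

2.2799


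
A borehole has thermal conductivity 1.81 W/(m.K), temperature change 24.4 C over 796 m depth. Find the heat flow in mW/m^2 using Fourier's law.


q = k * dT / dz * 1000
= 1.81 * 24.4 / 796 * 1000
= 0.055482 * 1000
= 55.4824 mW/m^2

55.4824


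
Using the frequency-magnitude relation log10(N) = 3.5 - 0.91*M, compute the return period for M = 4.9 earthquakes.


log10(N) = 3.5 - 0.91*4.9 = -0.959
N = 10^-0.959 = 0.109901
T = 1/N = 1/0.109901 = 9.0991 years

9.0991


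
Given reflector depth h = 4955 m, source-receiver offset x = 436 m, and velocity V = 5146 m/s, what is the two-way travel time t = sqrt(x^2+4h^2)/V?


x^2 + 4h^2 = 436^2 + 4*4955^2 = 190096 + 98208100 = 98398196
sqrt(98398196) = 9919.5865
t = 9919.5865 / 5146 = 1.9276 s

1.9276


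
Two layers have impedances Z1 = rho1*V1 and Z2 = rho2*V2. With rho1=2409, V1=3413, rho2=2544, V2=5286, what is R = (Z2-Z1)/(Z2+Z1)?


Z1 = 2409 * 3413 = 8221917
Z2 = 2544 * 5286 = 13447584
R = (13447584 - 8221917) / (13447584 + 8221917) = 5225667 / 21669501 = 0.2412

0.2412


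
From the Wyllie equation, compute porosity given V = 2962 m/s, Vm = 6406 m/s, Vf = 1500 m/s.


1/V - 1/Vm = 1/2962 - 1/6406 = 0.00018151
1/Vf - 1/Vm = 1/1500 - 1/6406 = 0.00051056
phi = 0.00018151 / 0.00051056 = 0.3555

0.3555


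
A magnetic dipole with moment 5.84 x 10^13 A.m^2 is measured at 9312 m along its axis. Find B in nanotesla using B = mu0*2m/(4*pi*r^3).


m = 5.84 x 10^13 = 58400000000000 A.m^2
2m = 116800000000000 A.m^2
r^3 = 9312^3 = 807474659328
B = (4pi*10^-7) * 116800000000000 / (4*pi * 807474659328) * 1e9
= 146775208.775715 / 10147025830819.06 * 1e9
= 14464.8502 nT

14464.8502


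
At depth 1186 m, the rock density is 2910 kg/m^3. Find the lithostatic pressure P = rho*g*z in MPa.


P = rho * g * z / 1e6
= 2910 * 9.81 * 1186 / 1e6
= 33856860.6 / 1e6
= 33.8569 MPa

33.8569


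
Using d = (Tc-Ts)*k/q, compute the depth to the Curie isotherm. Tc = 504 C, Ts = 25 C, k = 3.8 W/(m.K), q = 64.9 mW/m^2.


T_Curie - T_surf = 504 - 25 = 479 C
Convert q to W/m^2: 64.9 mW/m^2 = 0.0649 W/m^2
d = 479 * 3.8 / 0.0649 = 28046.22 m

28046.22


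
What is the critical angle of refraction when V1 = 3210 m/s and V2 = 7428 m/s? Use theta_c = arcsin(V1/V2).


V1/V2 = 3210/7428 = 0.432149
theta_c = arcsin(0.432149) = 25.604 degrees

25.604


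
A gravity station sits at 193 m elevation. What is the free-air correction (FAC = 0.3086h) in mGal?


FAC = 0.3086 * h
= 0.3086 * 193
= 59.5598 mGal

59.5598


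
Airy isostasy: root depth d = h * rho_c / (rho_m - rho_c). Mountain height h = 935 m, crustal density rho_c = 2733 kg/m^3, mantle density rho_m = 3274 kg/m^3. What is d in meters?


rho_m - rho_c = 3274 - 2733 = 541
d = 935 * 2733 / 541
= 2555355 / 541
= 4723.39 m

4723.39


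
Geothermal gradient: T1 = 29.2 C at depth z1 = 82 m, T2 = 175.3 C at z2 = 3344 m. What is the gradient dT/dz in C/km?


dT = 175.3 - 29.2 = 146.1 C
dz = 3344 - 82 = 3262 m
gradient = dT/dz * 1000 = 146.1/3262 * 1000 = 44.7885 C/km

44.7885


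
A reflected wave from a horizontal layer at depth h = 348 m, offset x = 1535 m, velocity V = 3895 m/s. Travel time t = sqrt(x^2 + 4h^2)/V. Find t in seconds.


x^2 + 4h^2 = 1535^2 + 4*348^2 = 2356225 + 484416 = 2840641
sqrt(2840641) = 1685.4201
t = 1685.4201 / 3895 = 0.4327 s

0.4327


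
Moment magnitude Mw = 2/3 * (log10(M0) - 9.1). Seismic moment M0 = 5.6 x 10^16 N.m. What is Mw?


log10(M0) = log10(5.6 x 10^16) = 16.7482
Mw = 2/3 * (16.7482 - 9.1)
= 2/3 * 7.6482
= 5.1

5.1


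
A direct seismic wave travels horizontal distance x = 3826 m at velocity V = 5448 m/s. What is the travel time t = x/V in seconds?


t = x / V
= 3826 / 5448
= 0.7023 s

0.7023


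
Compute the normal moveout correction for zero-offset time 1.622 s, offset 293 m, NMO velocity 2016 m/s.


x/Vnmo = 293/2016 = 0.145337
(x/Vnmo)^2 = 0.021123
t0^2 = 2.630884
sqrt(2.630884 + 0.021123) = 1.628498
dt = 1.628498 - 1.622 = 0.006498

0.006498


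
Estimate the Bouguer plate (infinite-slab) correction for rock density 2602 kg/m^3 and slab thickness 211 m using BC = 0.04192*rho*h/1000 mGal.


BC = 0.04192 * rho * h / 1000
= 0.04192 * 2602 * 211 / 1000
= 23.015 mGal

23.015


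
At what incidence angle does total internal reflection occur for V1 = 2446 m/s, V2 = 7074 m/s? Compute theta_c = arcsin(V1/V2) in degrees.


V1/V2 = 2446/7074 = 0.345773
theta_c = arcsin(0.345773) = 20.229 degrees

20.229


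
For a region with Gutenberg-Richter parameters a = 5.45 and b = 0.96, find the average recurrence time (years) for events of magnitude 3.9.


log10(N) = 5.45 - 0.96*3.9 = 1.706
N = 10^1.706 = 50.815944
T = 1/N = 1/50.815944 = 0.0197 years

0.0197


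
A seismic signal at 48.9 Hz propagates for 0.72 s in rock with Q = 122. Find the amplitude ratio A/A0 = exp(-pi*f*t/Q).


pi*f*t/Q = pi*48.9*0.72/122 = 0.906633
A/A0 = exp(-0.906633) = 0.403882

0.403882


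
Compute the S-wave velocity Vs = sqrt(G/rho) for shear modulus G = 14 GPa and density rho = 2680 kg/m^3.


Convert G to Pa: G = 14e9 Pa
Compute G/rho = 14e9 / 2680 = 5223880.597
Vs = sqrt(5223880.597) = 2285.58 m/s

2285.58


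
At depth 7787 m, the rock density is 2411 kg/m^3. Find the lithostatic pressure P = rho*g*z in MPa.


P = rho * g * z / 1e6
= 2411 * 9.81 * 7787 / 1e6
= 184177423.17 / 1e6
= 184.1774 MPa

184.1774


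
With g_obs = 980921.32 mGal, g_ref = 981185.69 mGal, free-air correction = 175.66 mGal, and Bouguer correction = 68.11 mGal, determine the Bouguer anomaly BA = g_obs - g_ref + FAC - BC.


BA = g_obs - g_ref + FAC - BC
= 980921.32 - 981185.69 + 175.66 - 68.11
= -156.82 mGal

-156.82


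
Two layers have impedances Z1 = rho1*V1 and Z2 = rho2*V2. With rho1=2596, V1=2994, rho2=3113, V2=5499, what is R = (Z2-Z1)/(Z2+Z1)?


Z1 = 2596 * 2994 = 7772424
Z2 = 3113 * 5499 = 17118387
R = (17118387 - 7772424) / (17118387 + 7772424) = 9345963 / 24890811 = 0.3755

0.3755


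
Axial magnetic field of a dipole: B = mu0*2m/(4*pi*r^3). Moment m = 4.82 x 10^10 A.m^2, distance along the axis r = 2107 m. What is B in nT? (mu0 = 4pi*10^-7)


m = 4.82 x 10^10 = 48200000000 A.m^2
2m = 96400000000 A.m^2
r^3 = 2107^3 = 9353919043
B = (4pi*10^-7) * 96400000000 / (4*pi * 9353919043) * 1e9
= 121139.812722 / 117544813391.05 * 1e9
= 1030.5841 nT

1030.5841


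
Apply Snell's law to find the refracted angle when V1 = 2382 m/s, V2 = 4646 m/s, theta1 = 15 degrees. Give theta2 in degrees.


sin(theta1) = sin(15 deg) = 0.258819
sin(theta2) = V2/V1 * sin(theta1) = 4646/2382 * 0.258819 = 0.504817
theta2 = arcsin(0.504817) = 30.3192 degrees

30.3192


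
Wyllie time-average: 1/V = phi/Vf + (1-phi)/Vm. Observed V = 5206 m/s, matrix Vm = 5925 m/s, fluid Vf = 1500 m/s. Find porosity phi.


1/V - 1/Vm = 1/5206 - 1/5925 = 2.331e-05
1/Vf - 1/Vm = 1/1500 - 1/5925 = 0.00049789
phi = 2.331e-05 / 0.00049789 = 0.0468

0.0468


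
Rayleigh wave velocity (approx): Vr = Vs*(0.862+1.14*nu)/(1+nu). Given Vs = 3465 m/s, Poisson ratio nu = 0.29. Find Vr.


Numerator factor = 0.862 + 1.14*0.29 = 1.1926
Denominator = 1 + 0.29 = 1.29
Vr = 3465 * 1.1926 / 1.29 = 3203.38 m/s

3203.38


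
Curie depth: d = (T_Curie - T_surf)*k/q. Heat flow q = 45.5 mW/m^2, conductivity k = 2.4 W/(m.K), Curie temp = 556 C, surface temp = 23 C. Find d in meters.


T_Curie - T_surf = 556 - 23 = 533 C
Convert q to W/m^2: 45.5 mW/m^2 = 0.0455 W/m^2
d = 533 * 2.4 / 0.0455 = 28114.29 m

28114.29


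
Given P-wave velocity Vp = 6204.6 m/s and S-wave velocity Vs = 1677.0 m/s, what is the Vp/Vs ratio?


Vp/Vs = 6204.6 / 1677.0
= 3.6998

3.6998


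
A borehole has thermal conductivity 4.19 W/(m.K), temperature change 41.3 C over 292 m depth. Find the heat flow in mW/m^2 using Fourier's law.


q = k * dT / dz * 1000
= 4.19 * 41.3 / 292 * 1000
= 0.592627 * 1000
= 592.6267 mW/m^2

592.6267


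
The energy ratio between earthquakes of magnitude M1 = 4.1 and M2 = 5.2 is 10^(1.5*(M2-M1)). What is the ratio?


M2 - M1 = 5.2 - 4.1 = 1.1
1.5 * 1.1 = 1.65
ratio = 10^1.65 = 44.67

44.67


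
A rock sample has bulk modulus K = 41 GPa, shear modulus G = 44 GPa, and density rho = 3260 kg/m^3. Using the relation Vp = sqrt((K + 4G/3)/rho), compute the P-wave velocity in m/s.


First compute the effective modulus:
K + 4G/3 = 41e9 + 4*44e9/3 = 99666666666.67 Pa
Then divide by density:
99666666666.67 / 3260 = 30572597.137 Pa/(kg/m^3)
Take the square root:
Vp = sqrt(30572597.137) = 5529.25 m/s

5529.25


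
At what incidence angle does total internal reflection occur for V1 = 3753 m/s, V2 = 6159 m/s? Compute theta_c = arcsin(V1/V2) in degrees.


V1/V2 = 3753/6159 = 0.609352
theta_c = arcsin(0.609352) = 37.5427 degrees

37.5427


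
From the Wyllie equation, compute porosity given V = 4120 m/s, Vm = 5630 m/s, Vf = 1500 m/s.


1/V - 1/Vm = 1/4120 - 1/5630 = 6.51e-05
1/Vf - 1/Vm = 1/1500 - 1/5630 = 0.00048905
phi = 6.51e-05 / 0.00048905 = 0.1331

0.1331


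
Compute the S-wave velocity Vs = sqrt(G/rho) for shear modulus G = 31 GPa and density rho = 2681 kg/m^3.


Convert G to Pa: G = 31e9 Pa
Compute G/rho = 31e9 / 2681 = 11562849.683
Vs = sqrt(11562849.683) = 3400.42 m/s

3400.42


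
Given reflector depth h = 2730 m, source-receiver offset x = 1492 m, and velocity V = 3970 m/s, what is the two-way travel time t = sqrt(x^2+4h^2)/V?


x^2 + 4h^2 = 1492^2 + 4*2730^2 = 2226064 + 29811600 = 32037664
sqrt(32037664) = 5660.1823
t = 5660.1823 / 3970 = 1.4257 s

1.4257


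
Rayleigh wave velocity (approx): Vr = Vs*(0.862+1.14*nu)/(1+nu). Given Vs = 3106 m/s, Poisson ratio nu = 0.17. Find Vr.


Numerator factor = 0.862 + 1.14*0.17 = 1.0558
Denominator = 1 + 0.17 = 1.17
Vr = 3106 * 1.0558 / 1.17 = 2802.83 m/s

2802.83


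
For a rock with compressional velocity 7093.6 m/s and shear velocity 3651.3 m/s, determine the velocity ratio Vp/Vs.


Vp/Vs = 7093.6 / 3651.3
= 1.9428

1.9428


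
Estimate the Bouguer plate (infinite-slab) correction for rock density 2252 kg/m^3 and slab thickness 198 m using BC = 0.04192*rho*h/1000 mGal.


BC = 0.04192 * rho * h / 1000
= 0.04192 * 2252 * 198 / 1000
= 18.692 mGal

18.692


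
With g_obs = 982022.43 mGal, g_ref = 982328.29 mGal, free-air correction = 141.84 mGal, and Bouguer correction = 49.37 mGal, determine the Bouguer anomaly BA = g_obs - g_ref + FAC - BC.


BA = g_obs - g_ref + FAC - BC
= 982022.43 - 982328.29 + 141.84 - 49.37
= -213.39 mGal

-213.39


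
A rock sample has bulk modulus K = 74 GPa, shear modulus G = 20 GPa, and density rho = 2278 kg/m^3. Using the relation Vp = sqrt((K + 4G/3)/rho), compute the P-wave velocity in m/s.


First compute the effective modulus:
K + 4G/3 = 74e9 + 4*20e9/3 = 100666666666.67 Pa
Then divide by density:
100666666666.67 / 2278 = 44190810.6526 Pa/(kg/m^3)
Take the square root:
Vp = sqrt(44190810.6526) = 6647.62 m/s

6647.62


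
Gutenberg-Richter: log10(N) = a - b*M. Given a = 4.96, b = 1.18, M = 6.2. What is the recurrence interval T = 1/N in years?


log10(N) = 4.96 - 1.18*6.2 = -2.356
N = 10^-2.356 = 0.004406
T = 1/N = 1/0.004406 = 226.9865 years

226.9865


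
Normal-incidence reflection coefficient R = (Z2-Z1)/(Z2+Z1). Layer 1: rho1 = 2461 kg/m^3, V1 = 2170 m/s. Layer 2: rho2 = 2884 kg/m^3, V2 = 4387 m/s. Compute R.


Z1 = 2461 * 2170 = 5340370
Z2 = 2884 * 4387 = 12652108
R = (12652108 - 5340370) / (12652108 + 5340370) = 7311738 / 17992478 = 0.4064

0.4064


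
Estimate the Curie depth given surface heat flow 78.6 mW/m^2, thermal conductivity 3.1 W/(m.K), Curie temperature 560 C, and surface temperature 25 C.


T_Curie - T_surf = 560 - 25 = 535 C
Convert q to W/m^2: 78.6 mW/m^2 = 0.0786 W/m^2
d = 535 * 3.1 / 0.0786 = 21100.51 m

21100.51


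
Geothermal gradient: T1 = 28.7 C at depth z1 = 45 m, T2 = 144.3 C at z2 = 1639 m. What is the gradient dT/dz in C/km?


dT = 144.3 - 28.7 = 115.6 C
dz = 1639 - 45 = 1594 m
gradient = dT/dz * 1000 = 115.6/1594 * 1000 = 72.522 C/km

72.522


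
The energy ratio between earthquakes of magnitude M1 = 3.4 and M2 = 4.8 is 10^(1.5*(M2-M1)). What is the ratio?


M2 - M1 = 4.8 - 3.4 = 1.4
1.5 * 1.4 = 2.1
ratio = 10^2.1 = 125.89

125.89


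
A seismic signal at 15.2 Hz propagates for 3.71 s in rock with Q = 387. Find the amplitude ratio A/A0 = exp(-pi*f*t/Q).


pi*f*t/Q = pi*15.2*3.71/387 = 0.45778
A/A0 = exp(-0.45778) = 0.632687

0.632687


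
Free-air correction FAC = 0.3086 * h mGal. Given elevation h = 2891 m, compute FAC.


FAC = 0.3086 * h
= 0.3086 * 2891
= 892.1626 mGal

892.1626


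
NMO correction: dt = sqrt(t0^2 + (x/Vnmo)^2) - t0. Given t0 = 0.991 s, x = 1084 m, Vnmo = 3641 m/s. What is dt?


x/Vnmo = 1084/3641 = 0.29772
(x/Vnmo)^2 = 0.088637
t0^2 = 0.982081
sqrt(0.982081 + 0.088637) = 1.034755
dt = 1.034755 - 0.991 = 0.043755

0.043755


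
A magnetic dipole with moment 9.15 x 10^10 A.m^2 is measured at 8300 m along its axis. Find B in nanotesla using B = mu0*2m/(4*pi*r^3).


m = 9.15 x 10^10 = 91500000000 A.m^2
2m = 183000000000 A.m^2
r^3 = 8300^3 = 571787000000
B = (4pi*10^-7) * 183000000000 / (4*pi * 571787000000) * 1e9
= 229964.582243 / 7185287354472.59 * 1e9
= 32.0049 nT

32.0049


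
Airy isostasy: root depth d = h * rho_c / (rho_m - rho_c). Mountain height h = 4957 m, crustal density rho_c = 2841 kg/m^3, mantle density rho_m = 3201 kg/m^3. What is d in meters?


rho_m - rho_c = 3201 - 2841 = 360
d = 4957 * 2841 / 360
= 14082837 / 360
= 39118.99 m

39118.99


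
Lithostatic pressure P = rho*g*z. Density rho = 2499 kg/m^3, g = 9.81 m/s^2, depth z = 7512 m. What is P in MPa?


P = rho * g * z / 1e6
= 2499 * 9.81 * 7512 / 1e6
= 184158107.28 / 1e6
= 184.1581 MPa

184.1581


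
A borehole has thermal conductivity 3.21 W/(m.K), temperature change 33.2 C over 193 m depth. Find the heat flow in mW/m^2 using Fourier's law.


q = k * dT / dz * 1000
= 3.21 * 33.2 / 193 * 1000
= 0.552187 * 1000
= 552.1865 mW/m^2

552.1865


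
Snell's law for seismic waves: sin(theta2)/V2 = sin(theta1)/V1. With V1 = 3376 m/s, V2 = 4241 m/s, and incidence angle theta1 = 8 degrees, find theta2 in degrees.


sin(theta1) = sin(8 deg) = 0.139173
sin(theta2) = V2/V1 * sin(theta1) = 4241/3376 * 0.139173 = 0.174832
theta2 = arcsin(0.174832) = 10.0689 degrees

10.0689


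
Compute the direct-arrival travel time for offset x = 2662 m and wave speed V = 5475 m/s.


t = x / V
= 2662 / 5475
= 0.4862 s

0.4862


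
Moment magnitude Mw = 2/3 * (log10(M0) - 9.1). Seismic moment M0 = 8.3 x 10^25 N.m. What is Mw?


log10(M0) = log10(8.3 x 10^25) = 25.9191
Mw = 2/3 * (25.9191 - 9.1)
= 2/3 * 16.8191
= 11.21

11.21


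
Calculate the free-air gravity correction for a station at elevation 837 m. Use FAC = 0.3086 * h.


FAC = 0.3086 * h
= 0.3086 * 837
= 258.2982 mGal

258.2982


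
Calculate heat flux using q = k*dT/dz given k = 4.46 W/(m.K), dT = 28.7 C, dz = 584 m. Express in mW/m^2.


q = k * dT / dz * 1000
= 4.46 * 28.7 / 584 * 1000
= 0.219182 * 1000
= 219.1815 mW/m^2

219.1815


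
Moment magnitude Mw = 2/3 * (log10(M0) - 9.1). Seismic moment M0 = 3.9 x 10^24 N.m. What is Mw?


log10(M0) = log10(3.9 x 10^24) = 24.5911
Mw = 2/3 * (24.5911 - 9.1)
= 2/3 * 15.4911
= 10.33

10.33


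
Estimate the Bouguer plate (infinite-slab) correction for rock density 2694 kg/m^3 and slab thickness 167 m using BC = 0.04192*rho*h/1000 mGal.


BC = 0.04192 * rho * h / 1000
= 0.04192 * 2694 * 167 / 1000
= 18.8597 mGal

18.8597


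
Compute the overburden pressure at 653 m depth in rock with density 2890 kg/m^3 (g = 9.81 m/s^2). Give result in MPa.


P = rho * g * z / 1e6
= 2890 * 9.81 * 653 / 1e6
= 18513137.7 / 1e6
= 18.5131 MPa

18.5131


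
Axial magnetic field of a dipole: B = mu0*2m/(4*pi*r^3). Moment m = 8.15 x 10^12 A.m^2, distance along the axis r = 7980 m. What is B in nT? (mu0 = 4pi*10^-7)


m = 8.15 x 10^12 = 8150000000000 A.m^2
2m = 16300000000000 A.m^2
r^3 = 7980^3 = 508169592000
B = (4pi*10^-7) * 16300000000000 / (4*pi * 508169592000) * 1e9
= 20483184.101405 / 6385847428019.69 * 1e9
= 3207.5906 nT

3207.5906


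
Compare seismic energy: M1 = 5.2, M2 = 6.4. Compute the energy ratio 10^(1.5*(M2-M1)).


M2 - M1 = 6.4 - 5.2 = 1.2
1.5 * 1.2 = 1.8
ratio = 10^1.8 = 63.1

63.1


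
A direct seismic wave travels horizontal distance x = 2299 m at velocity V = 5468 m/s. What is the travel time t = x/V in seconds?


t = x / V
= 2299 / 5468
= 0.4204 s

0.4204


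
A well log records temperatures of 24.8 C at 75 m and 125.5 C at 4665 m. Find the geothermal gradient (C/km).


dT = 125.5 - 24.8 = 100.7 C
dz = 4665 - 75 = 4590 m
gradient = dT/dz * 1000 = 100.7/4590 * 1000 = 21.939 C/km

21.939


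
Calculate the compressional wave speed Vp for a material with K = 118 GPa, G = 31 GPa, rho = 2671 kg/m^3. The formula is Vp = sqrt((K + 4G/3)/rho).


First compute the effective modulus:
K + 4G/3 = 118e9 + 4*31e9/3 = 159333333333.33 Pa
Then divide by density:
159333333333.33 / 2671 = 59653063.7714 Pa/(kg/m^3)
Take the square root:
Vp = sqrt(59653063.7714) = 7723.54 m/s

7723.54


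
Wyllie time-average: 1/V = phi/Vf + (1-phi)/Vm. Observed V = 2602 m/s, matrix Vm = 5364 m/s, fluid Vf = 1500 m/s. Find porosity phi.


1/V - 1/Vm = 1/2602 - 1/5364 = 0.00019789
1/Vf - 1/Vm = 1/1500 - 1/5364 = 0.00048024
phi = 0.00019789 / 0.00048024 = 0.4121

0.4121


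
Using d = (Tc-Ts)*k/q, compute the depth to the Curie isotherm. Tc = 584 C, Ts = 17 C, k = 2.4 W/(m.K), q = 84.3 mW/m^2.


T_Curie - T_surf = 584 - 17 = 567 C
Convert q to W/m^2: 84.3 mW/m^2 = 0.0843 W/m^2
d = 567 * 2.4 / 0.0843 = 16142.35 m

16142.35


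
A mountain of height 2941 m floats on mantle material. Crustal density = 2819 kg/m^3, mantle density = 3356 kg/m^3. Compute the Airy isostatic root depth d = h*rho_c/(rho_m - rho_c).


rho_m - rho_c = 3356 - 2819 = 537
d = 2941 * 2819 / 537
= 8290679 / 537
= 15438.88 m

15438.88


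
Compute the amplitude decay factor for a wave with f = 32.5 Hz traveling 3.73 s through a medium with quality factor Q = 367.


pi*f*t/Q = pi*32.5*3.73/367 = 1.03771
A/A0 = exp(-1.03771) = 0.354265

0.354265


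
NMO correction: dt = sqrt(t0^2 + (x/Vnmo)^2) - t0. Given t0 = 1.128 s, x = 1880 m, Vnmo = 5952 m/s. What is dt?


x/Vnmo = 1880/5952 = 0.31586
(x/Vnmo)^2 = 0.099768
t0^2 = 1.272384
sqrt(1.272384 + 0.099768) = 1.171389
dt = 1.171389 - 1.128 = 0.043389

0.043389


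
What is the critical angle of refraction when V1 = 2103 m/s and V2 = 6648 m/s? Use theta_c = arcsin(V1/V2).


V1/V2 = 2103/6648 = 0.316336
theta_c = arcsin(0.316336) = 18.4415 degrees

18.4415


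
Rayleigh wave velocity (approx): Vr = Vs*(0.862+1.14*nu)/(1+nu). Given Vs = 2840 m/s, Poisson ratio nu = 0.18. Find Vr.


Numerator factor = 0.862 + 1.14*0.18 = 1.0672
Denominator = 1 + 0.18 = 1.18
Vr = 2840 * 1.0672 / 1.18 = 2568.52 m/s

2568.52


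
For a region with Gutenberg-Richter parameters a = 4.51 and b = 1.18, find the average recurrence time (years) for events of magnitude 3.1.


log10(N) = 4.51 - 1.18*3.1 = 0.852
N = 10^0.852 = 7.112135
T = 1/N = 1/7.112135 = 0.1406 years

0.1406


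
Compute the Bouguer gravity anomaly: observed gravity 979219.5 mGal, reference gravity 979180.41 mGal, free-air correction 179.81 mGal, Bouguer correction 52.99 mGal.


BA = g_obs - g_ref + FAC - BC
= 979219.5 - 979180.41 + 179.81 - 52.99
= 165.91 mGal

165.91


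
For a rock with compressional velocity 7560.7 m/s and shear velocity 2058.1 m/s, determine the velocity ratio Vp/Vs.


Vp/Vs = 7560.7 / 2058.1
= 3.6736

3.6736


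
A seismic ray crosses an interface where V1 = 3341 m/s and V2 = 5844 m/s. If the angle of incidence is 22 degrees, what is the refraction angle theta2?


sin(theta1) = sin(22 deg) = 0.374607
sin(theta2) = V2/V1 * sin(theta1) = 5844/3341 * 0.374607 = 0.655253
theta2 = arcsin(0.655253) = 40.9389 degrees

40.9389


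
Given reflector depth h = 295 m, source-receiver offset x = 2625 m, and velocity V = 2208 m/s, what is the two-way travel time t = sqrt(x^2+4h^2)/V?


x^2 + 4h^2 = 2625^2 + 4*295^2 = 6890625 + 348100 = 7238725
sqrt(7238725) = 2690.4879
t = 2690.4879 / 2208 = 1.2185 s

1.2185


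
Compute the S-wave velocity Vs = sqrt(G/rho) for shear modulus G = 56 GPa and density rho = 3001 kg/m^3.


Convert G to Pa: G = 56e9 Pa
Compute G/rho = 56e9 / 3001 = 18660446.5178
Vs = sqrt(18660446.5178) = 4319.77 m/s

4319.77


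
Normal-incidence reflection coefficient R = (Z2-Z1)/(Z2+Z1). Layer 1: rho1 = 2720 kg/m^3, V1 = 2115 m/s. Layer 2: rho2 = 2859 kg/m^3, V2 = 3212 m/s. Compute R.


Z1 = 2720 * 2115 = 5752800
Z2 = 2859 * 3212 = 9183108
R = (9183108 - 5752800) / (9183108 + 5752800) = 3430308 / 14935908 = 0.2297

0.2297


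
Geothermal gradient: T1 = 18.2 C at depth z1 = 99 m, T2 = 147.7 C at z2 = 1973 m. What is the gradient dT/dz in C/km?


dT = 147.7 - 18.2 = 129.5 C
dz = 1973 - 99 = 1874 m
gradient = dT/dz * 1000 = 129.5/1874 * 1000 = 69.1035 C/km

69.1035


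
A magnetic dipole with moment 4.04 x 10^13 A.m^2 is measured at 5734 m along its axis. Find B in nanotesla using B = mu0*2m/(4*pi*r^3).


m = 4.04 x 10^13 = 40400000000000 A.m^2
2m = 80800000000000 A.m^2
r^3 = 5734^3 = 188526786904
B = (4pi*10^-7) * 80800000000000 / (4*pi * 188526786904) * 1e9
= 101536274.564022 / 2369097474969.98 * 1e9
= 42858.631 nT

42858.631


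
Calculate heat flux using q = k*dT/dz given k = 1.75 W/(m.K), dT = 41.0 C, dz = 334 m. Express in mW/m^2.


q = k * dT / dz * 1000
= 1.75 * 41.0 / 334 * 1000
= 0.21482 * 1000
= 214.8204 mW/m^2

214.8204


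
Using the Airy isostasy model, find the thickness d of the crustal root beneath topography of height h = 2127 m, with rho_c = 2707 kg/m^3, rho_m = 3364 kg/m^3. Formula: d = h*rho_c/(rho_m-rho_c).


rho_m - rho_c = 3364 - 2707 = 657
d = 2127 * 2707 / 657
= 5757789 / 657
= 8763.76 m

8763.76


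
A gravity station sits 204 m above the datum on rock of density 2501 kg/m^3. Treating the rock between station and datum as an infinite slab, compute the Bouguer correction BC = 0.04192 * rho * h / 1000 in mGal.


BC = 0.04192 * rho * h / 1000
= 0.04192 * 2501 * 204 / 1000
= 21.3878 mGal

21.3878


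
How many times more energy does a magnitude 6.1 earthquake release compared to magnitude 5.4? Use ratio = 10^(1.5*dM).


M2 - M1 = 6.1 - 5.4 = 0.7
1.5 * 0.7 = 1.05
ratio = 10^1.05 = 11.22

11.22


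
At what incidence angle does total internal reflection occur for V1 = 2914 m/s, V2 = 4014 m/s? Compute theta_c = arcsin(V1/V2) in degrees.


V1/V2 = 2914/4014 = 0.725959
theta_c = arcsin(0.725959) = 46.5487 degrees

46.5487


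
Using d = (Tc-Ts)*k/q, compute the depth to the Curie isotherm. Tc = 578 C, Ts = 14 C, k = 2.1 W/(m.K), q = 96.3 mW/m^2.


T_Curie - T_surf = 578 - 14 = 564 C
Convert q to W/m^2: 96.3 mW/m^2 = 0.0963 W/m^2
d = 564 * 2.1 / 0.0963 = 12299.07 m

12299.07


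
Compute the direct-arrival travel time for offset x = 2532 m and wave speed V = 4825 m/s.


t = x / V
= 2532 / 4825
= 0.5248 s

0.5248


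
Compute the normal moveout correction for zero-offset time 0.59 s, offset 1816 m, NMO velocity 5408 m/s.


x/Vnmo = 1816/5408 = 0.335799
(x/Vnmo)^2 = 0.112761
t0^2 = 0.3481
sqrt(0.3481 + 0.112761) = 0.678867
dt = 0.678867 - 0.59 = 0.088867

0.088867


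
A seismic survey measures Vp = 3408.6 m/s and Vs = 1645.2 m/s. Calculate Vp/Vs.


Vp/Vs = 3408.6 / 1645.2
= 2.0718

2.0718


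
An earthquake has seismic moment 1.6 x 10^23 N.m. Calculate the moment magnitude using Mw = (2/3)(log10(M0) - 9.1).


log10(M0) = log10(1.6 x 10^23) = 23.2041
Mw = 2/3 * (23.2041 - 9.1)
= 2/3 * 14.1041
= 9.4

9.4


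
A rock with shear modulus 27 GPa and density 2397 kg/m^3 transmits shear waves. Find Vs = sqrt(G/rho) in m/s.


Convert G to Pa: G = 27e9 Pa
Compute G/rho = 27e9 / 2397 = 11264080.1001
Vs = sqrt(11264080.1001) = 3356.2 m/s

3356.2


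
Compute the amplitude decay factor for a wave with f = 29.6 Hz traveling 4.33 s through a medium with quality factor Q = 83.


pi*f*t/Q = pi*29.6*4.33/83 = 4.851225
A/A0 = exp(-4.851225) = 0.007819

0.007819


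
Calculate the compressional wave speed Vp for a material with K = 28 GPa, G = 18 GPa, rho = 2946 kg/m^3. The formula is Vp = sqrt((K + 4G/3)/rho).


First compute the effective modulus:
K + 4G/3 = 28e9 + 4*18e9/3 = 52000000000.0 Pa
Then divide by density:
52000000000.0 / 2946 = 17651052.2743 Pa/(kg/m^3)
Take the square root:
Vp = sqrt(17651052.2743) = 4201.32 m/s

4201.32


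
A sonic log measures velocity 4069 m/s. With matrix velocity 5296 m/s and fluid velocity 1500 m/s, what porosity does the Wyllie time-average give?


1/V - 1/Vm = 1/4069 - 1/5296 = 5.694e-05
1/Vf - 1/Vm = 1/1500 - 1/5296 = 0.00047784
phi = 5.694e-05 / 0.00047784 = 0.1192

0.1192


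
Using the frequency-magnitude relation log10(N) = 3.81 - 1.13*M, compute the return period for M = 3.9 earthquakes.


log10(N) = 3.81 - 1.13*3.9 = -0.597
N = 10^-0.597 = 0.25293
T = 1/N = 1/0.25293 = 3.9537 years

3.9537


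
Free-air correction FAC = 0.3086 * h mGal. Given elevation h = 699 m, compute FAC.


FAC = 0.3086 * h
= 0.3086 * 699
= 215.7114 mGal

215.7114


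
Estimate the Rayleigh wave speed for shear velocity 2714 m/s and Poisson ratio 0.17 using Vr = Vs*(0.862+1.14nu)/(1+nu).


Numerator factor = 0.862 + 1.14*0.17 = 1.0558
Denominator = 1 + 0.17 = 1.17
Vr = 2714 * 1.0558 / 1.17 = 2449.1 m/s

2449.1


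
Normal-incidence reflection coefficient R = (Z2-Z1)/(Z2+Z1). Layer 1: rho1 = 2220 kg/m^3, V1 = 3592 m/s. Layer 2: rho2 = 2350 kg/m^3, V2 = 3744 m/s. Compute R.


Z1 = 2220 * 3592 = 7974240
Z2 = 2350 * 3744 = 8798400
R = (8798400 - 7974240) / (8798400 + 7974240) = 824160 / 16772640 = 0.0491

0.0491


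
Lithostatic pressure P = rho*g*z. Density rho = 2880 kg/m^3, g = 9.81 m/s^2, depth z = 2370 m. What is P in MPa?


P = rho * g * z / 1e6
= 2880 * 9.81 * 2370 / 1e6
= 66959136.0 / 1e6
= 66.9591 MPa

66.9591


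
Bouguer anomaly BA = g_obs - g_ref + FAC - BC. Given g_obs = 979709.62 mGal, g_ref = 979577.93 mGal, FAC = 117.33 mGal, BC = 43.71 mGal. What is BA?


BA = g_obs - g_ref + FAC - BC
= 979709.62 - 979577.93 + 117.33 - 43.71
= 205.31 mGal

205.31


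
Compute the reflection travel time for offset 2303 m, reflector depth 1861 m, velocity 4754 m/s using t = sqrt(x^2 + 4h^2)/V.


x^2 + 4h^2 = 2303^2 + 4*1861^2 = 5303809 + 13853284 = 19157093
sqrt(19157093) = 4376.8817
t = 4376.8817 / 4754 = 0.9207 s

0.9207


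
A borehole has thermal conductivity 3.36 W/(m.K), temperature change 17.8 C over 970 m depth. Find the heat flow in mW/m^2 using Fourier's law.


q = k * dT / dz * 1000
= 3.36 * 17.8 / 970 * 1000
= 0.061658 * 1000
= 61.6577 mW/m^2

61.6577


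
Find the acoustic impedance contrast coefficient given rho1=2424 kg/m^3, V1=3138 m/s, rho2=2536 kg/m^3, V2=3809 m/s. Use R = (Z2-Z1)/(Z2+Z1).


Z1 = 2424 * 3138 = 7606512
Z2 = 2536 * 3809 = 9659624
R = (9659624 - 7606512) / (9659624 + 7606512) = 2053112 / 17266136 = 0.1189

0.1189


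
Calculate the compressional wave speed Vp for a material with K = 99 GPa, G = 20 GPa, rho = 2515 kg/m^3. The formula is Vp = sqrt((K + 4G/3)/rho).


First compute the effective modulus:
K + 4G/3 = 99e9 + 4*20e9/3 = 125666666666.67 Pa
Then divide by density:
125666666666.67 / 2515 = 49966865.4738 Pa/(kg/m^3)
Take the square root:
Vp = sqrt(49966865.4738) = 7068.72 m/s

7068.72


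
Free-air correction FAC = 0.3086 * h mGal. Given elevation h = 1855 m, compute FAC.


FAC = 0.3086 * h
= 0.3086 * 1855
= 572.453 mGal

572.453


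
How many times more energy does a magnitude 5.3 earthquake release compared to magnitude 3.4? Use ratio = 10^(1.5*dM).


M2 - M1 = 5.3 - 3.4 = 1.9
1.5 * 1.9 = 2.85
ratio = 10^2.85 = 707.95

707.95


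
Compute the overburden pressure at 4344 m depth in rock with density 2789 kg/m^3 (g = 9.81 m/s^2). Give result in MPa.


P = rho * g * z / 1e6
= 2789 * 9.81 * 4344 / 1e6
= 118852230.96 / 1e6
= 118.8522 MPa

118.8522


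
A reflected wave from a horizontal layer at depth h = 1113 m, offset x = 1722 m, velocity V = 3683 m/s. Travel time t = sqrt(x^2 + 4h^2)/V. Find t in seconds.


x^2 + 4h^2 = 1722^2 + 4*1113^2 = 2965284 + 4955076 = 7920360
sqrt(7920360) = 2814.3134
t = 2814.3134 / 3683 = 0.7641 s

0.7641


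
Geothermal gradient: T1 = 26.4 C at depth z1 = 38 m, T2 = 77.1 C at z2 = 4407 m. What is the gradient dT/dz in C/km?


dT = 77.1 - 26.4 = 50.7 C
dz = 4407 - 38 = 4369 m
gradient = dT/dz * 1000 = 50.7/4369 * 1000 = 11.6045 C/km

11.6045


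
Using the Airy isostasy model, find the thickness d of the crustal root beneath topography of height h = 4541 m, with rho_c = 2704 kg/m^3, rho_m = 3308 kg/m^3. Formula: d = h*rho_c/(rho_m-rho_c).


rho_m - rho_c = 3308 - 2704 = 604
d = 4541 * 2704 / 604
= 12278864 / 604
= 20329.25 m

20329.25


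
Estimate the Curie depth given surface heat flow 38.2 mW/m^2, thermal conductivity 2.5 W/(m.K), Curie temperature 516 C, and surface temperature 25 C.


T_Curie - T_surf = 516 - 25 = 491 C
Convert q to W/m^2: 38.2 mW/m^2 = 0.0382 W/m^2
d = 491 * 2.5 / 0.0382 = 32133.51 m

32133.51
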